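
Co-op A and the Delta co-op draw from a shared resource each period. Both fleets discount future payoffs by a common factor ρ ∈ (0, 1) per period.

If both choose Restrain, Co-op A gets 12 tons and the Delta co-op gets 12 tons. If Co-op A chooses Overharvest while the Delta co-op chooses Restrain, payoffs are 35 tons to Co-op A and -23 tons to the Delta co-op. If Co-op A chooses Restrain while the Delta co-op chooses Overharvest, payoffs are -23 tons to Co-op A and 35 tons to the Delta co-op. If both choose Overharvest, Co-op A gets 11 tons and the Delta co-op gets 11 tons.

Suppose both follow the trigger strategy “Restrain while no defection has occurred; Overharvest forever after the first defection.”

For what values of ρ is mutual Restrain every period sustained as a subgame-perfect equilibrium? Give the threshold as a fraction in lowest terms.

One-period gain from deviating is 35 − 12 = 23. The loss is 12 − 11 = 1 in every subsequent period, with present value 1·ρ/(1−ρ).
Deviation is unprofitable when 1·ρ/(1−ρ) ≥ 23, i.e. ρ/(1−ρ) ≥ 23.
Equivalently ρ ≥ 23/(23+1) = 23/24.

23/24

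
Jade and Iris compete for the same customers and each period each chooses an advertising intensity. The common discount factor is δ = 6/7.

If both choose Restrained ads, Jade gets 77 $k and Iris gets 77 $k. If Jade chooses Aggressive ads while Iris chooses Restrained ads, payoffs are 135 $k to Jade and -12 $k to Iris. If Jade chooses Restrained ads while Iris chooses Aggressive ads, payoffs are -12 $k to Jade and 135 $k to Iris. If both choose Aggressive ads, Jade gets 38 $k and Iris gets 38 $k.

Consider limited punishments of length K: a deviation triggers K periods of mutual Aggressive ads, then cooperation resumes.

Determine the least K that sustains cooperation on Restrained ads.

2

Need Σ_{k=1}^{K} δ^k ≥ (135−77)/(77−38) = 1.4872 at δ = 6/7.
At K = 1 the sum is 0.8571 < 1.4872; at K = 2 it is 1.5918 ≥ 1.4872.
So the minimum punishment length is K = 2.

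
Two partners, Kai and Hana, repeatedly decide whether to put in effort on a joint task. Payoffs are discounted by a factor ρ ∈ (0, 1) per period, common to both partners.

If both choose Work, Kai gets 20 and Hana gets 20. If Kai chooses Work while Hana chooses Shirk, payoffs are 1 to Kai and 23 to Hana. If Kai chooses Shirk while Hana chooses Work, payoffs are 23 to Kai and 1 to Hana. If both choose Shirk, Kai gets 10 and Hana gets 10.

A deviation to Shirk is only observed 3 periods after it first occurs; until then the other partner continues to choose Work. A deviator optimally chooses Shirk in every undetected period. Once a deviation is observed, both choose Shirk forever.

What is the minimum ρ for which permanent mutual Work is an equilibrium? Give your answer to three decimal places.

0.613

Deviating for the 3 undetected periods gains 23−20 = 3 per period over cooperation, then loses 20−10 = 10 per period forever once punishment starts.
Gain: 3(1 + ρ + … + ρ^2); loss: 10·ρ^3/(1−ρ).
No profitable deviation ⇔ 3(1−ρ^3) ≤ 10·ρ^3, i.e. ρ^3 ≥ 3/(3+10) = 3/13.
Hence ρ ≥ (3/13)^(1/3) ≈ 0.613.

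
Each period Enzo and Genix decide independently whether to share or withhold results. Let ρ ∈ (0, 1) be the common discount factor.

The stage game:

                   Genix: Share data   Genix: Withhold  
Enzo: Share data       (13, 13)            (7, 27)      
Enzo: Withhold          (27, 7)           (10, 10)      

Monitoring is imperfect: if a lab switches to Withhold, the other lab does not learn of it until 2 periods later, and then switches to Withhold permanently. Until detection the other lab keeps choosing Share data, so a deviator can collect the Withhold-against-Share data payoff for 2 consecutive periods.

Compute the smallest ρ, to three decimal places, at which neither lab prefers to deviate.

0.907

A deviator earns 27 for 2 periods, then 10 forever; cooperating earns 13 forever. Multiplying the IC by (1−ρ):
13 ≥ 27(1−ρ^2) + 10ρ^2, so 17·ρ^2 ≥ 14 and ρ^2 ≥ 14/17.
ρ ≥ (14/17)^(1/2) ≈ 0.907.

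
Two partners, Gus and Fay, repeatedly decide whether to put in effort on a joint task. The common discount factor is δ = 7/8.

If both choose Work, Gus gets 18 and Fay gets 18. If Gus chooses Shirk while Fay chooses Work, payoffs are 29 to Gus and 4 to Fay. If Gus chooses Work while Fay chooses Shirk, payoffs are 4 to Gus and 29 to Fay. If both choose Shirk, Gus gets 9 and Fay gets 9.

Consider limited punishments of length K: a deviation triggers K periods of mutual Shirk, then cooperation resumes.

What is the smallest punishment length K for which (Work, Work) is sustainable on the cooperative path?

2

Need Σ_{k=1}^{K} δ^k ≥ (29−18)/(18−9) = 1.2222 at δ = 7/8.
At K = 1 the sum is 0.8750 < 1.2222; at K = 2 it is 1.6406 ≥ 1.2222.
So the minimum punishment length is K = 2.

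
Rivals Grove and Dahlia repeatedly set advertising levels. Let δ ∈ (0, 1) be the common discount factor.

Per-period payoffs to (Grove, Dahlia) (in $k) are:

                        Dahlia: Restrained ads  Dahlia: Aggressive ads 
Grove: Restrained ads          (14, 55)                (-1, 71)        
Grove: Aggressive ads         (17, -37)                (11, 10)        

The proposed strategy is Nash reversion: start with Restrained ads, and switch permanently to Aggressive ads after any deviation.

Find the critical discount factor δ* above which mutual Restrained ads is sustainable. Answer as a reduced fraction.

1/2

For Grove: deviation gain 17−14 = 3, per-period punishment loss 14−11 = 3. IC gives δ ≥ 3/6 = 1/2.
For Dahlia: gain 16, loss 45 per period, so δ ≥ 16/61.
The tighter constraint is Grove's, so cooperation needs δ ≥ 1/2.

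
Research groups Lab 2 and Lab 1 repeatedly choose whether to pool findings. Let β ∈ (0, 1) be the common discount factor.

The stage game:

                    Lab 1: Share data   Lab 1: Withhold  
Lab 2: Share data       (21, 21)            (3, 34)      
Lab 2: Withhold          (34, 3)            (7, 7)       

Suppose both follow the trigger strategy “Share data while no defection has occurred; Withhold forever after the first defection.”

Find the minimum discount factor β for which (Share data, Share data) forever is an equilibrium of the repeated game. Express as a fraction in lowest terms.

One-period gain from deviating is 34 − 21 = 13. The loss is 21 − 7 = 14 in every subsequent period, with present value 14·β/(1−β).
Deviation is unprofitable when 14·β/(1−β) ≥ 13, i.e. β/(1−β) ≥ 13/14.
Equivalently β ≥ 13/(13+14) = 13/27.

13/27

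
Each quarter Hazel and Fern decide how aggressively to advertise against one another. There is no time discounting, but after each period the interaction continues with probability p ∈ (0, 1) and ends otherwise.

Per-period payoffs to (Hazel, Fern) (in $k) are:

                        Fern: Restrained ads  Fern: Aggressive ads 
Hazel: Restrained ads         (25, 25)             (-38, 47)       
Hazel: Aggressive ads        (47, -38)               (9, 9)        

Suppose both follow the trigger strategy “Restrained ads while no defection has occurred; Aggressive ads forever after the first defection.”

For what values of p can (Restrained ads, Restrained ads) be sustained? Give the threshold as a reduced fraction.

With no time discounting, the continuation probability p plays the role of the discount factor.
Grim-trigger IC: 25/(1−p) ≥ 47 + 9p/(1−p) ⇒ p ≥ (47−25)/(47−9) = 11/19.

11/19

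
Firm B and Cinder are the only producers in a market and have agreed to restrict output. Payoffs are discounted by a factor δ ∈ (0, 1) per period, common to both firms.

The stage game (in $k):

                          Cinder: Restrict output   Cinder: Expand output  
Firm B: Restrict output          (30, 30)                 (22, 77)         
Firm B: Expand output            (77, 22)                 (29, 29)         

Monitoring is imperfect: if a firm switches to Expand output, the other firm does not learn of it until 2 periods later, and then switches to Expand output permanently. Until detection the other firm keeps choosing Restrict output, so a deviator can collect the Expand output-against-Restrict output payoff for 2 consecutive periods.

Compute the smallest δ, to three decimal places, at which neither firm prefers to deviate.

Deviating for the 2 undetected periods gains 77−30 = 47 per period over cooperation, then loses 30−29 = 1 per period forever once punishment starts.
Gain: 47(1 + δ + … + δ^1); loss: 1·δ^2/(1−δ).
No profitable deviation ⇔ 47(1−δ^2) ≤ 1·δ^2, i.e. δ^2 ≥ 47/(47+1) = 47/48.
Hence δ ≥ (47/48)^(1/2) ≈ 0.990.

0.990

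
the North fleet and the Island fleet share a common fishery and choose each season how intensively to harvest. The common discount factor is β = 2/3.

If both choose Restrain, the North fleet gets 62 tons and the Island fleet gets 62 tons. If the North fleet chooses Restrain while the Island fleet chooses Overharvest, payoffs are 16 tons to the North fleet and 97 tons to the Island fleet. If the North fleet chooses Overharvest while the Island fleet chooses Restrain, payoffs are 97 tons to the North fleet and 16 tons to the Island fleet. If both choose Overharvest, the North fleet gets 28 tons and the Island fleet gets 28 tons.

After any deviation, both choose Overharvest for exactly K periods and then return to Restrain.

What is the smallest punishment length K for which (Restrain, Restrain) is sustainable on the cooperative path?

Need Σ_{k=1}^{K} β^k ≥ (97−62)/(62−28) = 1.0294 at β = 2/3.
At K = 1 the sum is 0.6667 < 1.0294; at K = 2 it is 1.1111 ≥ 1.0294.
So the minimum punishment length is K = 2.

2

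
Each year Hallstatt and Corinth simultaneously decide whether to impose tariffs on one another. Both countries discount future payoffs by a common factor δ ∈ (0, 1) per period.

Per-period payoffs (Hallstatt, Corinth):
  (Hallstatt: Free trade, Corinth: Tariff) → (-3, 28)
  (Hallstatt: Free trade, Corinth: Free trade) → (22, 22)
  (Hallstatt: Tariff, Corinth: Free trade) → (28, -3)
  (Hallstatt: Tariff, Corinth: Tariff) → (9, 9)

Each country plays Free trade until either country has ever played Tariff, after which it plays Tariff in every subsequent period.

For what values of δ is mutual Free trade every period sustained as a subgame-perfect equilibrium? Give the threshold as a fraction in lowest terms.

6/19

One-period gain from deviating is 28 − 22 = 6. The loss is 22 − 9 = 13 in every subsequent period, with present value 13·δ/(1−δ).
Deviation is unprofitable when 13·δ/(1−δ) ≥ 6, i.e. δ/(1−δ) ≥ 6/13.
Equivalently δ ≥ 6/(6+13) = 6/19.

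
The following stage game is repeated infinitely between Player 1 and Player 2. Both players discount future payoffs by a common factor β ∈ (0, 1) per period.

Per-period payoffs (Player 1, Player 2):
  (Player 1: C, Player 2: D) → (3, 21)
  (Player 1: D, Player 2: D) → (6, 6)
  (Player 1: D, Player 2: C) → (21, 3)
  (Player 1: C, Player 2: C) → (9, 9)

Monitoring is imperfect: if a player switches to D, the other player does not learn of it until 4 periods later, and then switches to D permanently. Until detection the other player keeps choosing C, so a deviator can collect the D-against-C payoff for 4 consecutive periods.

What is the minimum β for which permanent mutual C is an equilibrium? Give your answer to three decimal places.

0.946

Deviating for the 4 undetected periods gains 21−9 = 12 per period over cooperation, then loses 9−6 = 3 per period forever once punishment starts.
Gain: 12(1 + β + … + β^3); loss: 3·β^4/(1−β).
No profitable deviation ⇔ 12(1−β^4) ≤ 3·β^4, i.e. β^4 ≥ 12/(12+3) = 4/5.
Hence β ≥ (4/5)^(1/4) ≈ 0.946.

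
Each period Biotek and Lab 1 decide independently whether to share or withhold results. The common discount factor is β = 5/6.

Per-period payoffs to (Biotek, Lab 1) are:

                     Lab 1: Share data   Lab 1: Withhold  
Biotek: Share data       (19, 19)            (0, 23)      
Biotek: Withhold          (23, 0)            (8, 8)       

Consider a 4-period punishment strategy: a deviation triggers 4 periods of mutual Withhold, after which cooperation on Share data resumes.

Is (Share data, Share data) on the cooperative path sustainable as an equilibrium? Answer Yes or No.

Yes

IC: β+…+β^4 ≥ (23−19)/(19−8) = 4/11.
At β = 5/6: partial sum = 2.5887 ≥ 0.3636. Cooperation sustainable.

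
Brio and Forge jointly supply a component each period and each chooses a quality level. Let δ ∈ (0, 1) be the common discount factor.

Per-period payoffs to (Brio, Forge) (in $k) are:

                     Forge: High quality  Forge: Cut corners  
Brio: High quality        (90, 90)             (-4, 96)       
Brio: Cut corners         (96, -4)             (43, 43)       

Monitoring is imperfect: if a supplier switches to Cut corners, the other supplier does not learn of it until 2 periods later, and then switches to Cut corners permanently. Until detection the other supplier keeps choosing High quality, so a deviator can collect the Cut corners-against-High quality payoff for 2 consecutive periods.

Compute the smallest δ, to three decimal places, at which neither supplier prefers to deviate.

The best deviation is to choose Cut corners for all 2 undetected periods, earning 96 each, then 43 forever once detected.
Deviation value: 96(1−δ^2)/(1−δ) + 43δ^2/(1−δ); cooperation value: 90/(1−δ).
IC: 90 ≥ 96(1−δ^2) + 43δ^2 = 96 − 53δ^2.
So δ^2 ≥ 6/53, giving δ ≥ (6/53)^(1/2) ≈ 0.336.

0.336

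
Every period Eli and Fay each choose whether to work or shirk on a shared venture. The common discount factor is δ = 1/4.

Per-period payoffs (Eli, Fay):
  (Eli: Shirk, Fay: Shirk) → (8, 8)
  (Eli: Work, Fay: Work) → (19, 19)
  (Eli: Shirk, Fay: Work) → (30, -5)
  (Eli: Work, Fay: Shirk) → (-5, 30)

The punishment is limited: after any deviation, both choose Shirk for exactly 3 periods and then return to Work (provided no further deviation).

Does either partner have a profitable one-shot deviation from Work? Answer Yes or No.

IC: δ+…+δ^3 ≥ (30−19)/(19−8) = 1.
At δ = 1/4: partial sum = 0.3281 < 1.0000. Cooperation not sustainable.

Yes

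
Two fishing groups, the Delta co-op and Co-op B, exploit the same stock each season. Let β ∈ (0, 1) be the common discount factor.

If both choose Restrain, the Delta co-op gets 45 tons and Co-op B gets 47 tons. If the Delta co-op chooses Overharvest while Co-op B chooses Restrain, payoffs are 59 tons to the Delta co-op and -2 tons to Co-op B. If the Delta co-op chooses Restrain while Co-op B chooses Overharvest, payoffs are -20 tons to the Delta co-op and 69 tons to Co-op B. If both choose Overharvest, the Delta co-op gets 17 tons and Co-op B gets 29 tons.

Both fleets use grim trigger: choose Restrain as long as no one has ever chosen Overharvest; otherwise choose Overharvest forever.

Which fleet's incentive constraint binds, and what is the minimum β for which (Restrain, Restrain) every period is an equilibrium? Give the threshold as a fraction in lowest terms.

Co-op B; β ≥ 11/20

the Delta co-op: cooperation gives 45 each period; deviation gives 59 once then 17 forever.
  45/(1−β) ≥ 59 + 17β/(1−β) ⇒ β ≥ 14/42 = 1/3.
Co-op B: cooperation gives 47 each period; deviation gives 69 once then 29 forever.
  β ≥ 22/40 = 11/20.
Both must hold, so the binding constraint is Co-op B's: β ≥ 11/20.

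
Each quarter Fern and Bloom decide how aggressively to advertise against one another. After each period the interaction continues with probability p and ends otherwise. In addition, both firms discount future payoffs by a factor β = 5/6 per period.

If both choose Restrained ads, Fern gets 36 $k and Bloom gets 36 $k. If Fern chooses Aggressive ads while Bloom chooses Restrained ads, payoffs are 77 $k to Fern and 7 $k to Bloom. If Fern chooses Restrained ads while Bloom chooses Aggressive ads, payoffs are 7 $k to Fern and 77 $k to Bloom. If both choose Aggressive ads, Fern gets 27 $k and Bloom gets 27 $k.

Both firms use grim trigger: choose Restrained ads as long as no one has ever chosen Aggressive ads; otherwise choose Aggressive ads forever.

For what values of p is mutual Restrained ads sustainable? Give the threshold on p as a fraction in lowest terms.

With continuation probability p and discount β, the effective per-period discount factor is βp.
Grim-trigger IC: βp ≥ (77−36)/(77−27) = 41/50.
So p ≥ (41/50)/(5/6) = 123/125.

123/125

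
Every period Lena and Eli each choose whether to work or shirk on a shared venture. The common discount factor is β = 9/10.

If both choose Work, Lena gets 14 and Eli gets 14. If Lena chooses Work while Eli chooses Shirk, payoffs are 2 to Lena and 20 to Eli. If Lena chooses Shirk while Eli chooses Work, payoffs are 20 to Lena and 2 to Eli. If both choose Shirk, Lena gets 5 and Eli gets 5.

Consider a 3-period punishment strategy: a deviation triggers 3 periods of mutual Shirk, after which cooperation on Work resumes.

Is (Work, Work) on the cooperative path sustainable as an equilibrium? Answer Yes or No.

A one-shot deviation gives 20 now, then 5 for 3 periods, then back to 14.
Gain from deviating: (20−14) today; loss: (14−5) in each of the next 3 periods.
No-deviation condition: (14−5)(β+…+β^3) ≥ 20−14, i.e. β+…+β^3 ≥ 2/3.
At β = 9/10: β+…+β^3 = 2.4390 ≥ 0.6667.
So cooperation is sustainable.

Yes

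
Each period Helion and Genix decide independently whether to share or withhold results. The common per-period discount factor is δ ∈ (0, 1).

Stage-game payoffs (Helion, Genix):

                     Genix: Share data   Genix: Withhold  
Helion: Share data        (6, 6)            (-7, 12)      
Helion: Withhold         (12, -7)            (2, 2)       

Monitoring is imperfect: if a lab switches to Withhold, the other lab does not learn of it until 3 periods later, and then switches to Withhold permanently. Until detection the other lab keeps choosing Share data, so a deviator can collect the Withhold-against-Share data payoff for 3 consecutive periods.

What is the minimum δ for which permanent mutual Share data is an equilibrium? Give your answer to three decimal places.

Deviating for the 3 undetected periods gains 12−6 = 6 per period over cooperation, then loses 6−2 = 4 per period forever once punishment starts.
Gain: 6(1 + δ + … + δ^2); loss: 4·δ^3/(1−δ).
No profitable deviation ⇔ 6(1−δ^3) ≤ 4·δ^3, i.e. δ^3 ≥ 6/(6+4) = 3/5.
Hence δ ≥ (3/5)^(1/3) ≈ 0.843.

0.843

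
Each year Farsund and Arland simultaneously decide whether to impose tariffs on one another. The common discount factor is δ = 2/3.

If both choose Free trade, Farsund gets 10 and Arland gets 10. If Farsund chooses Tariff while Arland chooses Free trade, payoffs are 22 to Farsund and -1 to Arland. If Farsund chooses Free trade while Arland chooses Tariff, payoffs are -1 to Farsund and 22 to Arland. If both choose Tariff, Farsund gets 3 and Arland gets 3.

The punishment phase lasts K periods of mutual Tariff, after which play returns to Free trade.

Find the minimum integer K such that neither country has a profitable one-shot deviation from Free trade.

5

No profitable deviation requires (10−3)(δ+…+δ^K) ≥ 22−10, i.e. δ+…+δ^K ≥ 12/7 ≈ 1.7143.
With δ = 2/3, the partial sums are K=1: 0.6667, K=2: 1.1111, K=3: 1.4074, K=4: 1.6049, K=5: 1.7366.
K = 5 is the first length at which the sum reaches 1.7143.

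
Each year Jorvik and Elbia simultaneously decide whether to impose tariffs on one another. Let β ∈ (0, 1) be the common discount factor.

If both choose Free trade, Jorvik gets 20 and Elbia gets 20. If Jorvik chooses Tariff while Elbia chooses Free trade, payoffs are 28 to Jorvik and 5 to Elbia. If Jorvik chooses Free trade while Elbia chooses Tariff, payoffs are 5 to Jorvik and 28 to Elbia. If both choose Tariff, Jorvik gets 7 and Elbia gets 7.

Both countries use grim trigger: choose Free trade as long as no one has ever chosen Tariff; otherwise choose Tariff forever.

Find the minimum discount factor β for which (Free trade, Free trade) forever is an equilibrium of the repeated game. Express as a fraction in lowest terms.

8/21

20/(1−β) ≥ 28 + 7β/(1−β)
20 ≥ 28 − 21β
β ≥ 8/21.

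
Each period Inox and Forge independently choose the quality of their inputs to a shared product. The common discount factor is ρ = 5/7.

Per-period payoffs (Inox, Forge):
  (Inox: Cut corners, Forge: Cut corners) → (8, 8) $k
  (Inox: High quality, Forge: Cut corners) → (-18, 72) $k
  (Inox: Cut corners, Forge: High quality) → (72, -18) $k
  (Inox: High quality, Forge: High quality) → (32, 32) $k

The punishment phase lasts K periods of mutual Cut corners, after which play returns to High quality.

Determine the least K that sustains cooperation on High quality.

4

No profitable deviation requires (32−8)(ρ+…+ρ^K) ≥ 72−32, i.e. ρ+…+ρ^K ≥ 5/3 ≈ 1.6667.
With ρ = 5/7, the partial sums are K=1: 0.7143, K=2: 1.2245, K=3: 1.5889, K=4: 1.8492.
K = 4 is the first length at which the sum reaches 1.6667.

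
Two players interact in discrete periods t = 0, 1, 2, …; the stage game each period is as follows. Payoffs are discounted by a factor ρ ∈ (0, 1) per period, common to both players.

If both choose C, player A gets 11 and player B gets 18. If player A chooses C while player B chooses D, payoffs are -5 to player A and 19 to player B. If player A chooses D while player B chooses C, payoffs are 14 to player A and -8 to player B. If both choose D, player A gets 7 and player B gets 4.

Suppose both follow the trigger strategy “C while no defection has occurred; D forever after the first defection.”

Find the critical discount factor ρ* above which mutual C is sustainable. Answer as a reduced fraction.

3/7

player A: cooperation gives 11 each period; deviation gives 14 once then 7 forever.
  11/(1−ρ) ≥ 14 + 7ρ/(1−ρ) ⇒ ρ ≥ 3/7.
player B: cooperation gives 18 each period; deviation gives 19 once then 4 forever.
  ρ ≥ 1/15.
Both must hold, so the binding constraint is player A's: ρ ≥ 3/7.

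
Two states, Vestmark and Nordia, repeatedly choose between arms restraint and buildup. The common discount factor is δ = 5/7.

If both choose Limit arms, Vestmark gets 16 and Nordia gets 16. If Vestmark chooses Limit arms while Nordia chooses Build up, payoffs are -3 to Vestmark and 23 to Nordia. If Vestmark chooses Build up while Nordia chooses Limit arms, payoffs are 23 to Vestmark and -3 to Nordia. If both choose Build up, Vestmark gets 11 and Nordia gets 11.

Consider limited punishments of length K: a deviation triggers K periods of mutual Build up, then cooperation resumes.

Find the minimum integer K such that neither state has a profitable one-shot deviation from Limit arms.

3

IC: δ(1−δ^K)/(1−δ) ≥ (23−16)/(16−11) = 7/5.
With δ = 5/7: need 1 − δ^K ≥ 7/5·(1−5/7)/(5/7), i.e. δ^K ≤ 0.4400.
Since (5/7)^2 = 0.5102 and (5/7)^3 = 0.3644, the smallest such K is 3.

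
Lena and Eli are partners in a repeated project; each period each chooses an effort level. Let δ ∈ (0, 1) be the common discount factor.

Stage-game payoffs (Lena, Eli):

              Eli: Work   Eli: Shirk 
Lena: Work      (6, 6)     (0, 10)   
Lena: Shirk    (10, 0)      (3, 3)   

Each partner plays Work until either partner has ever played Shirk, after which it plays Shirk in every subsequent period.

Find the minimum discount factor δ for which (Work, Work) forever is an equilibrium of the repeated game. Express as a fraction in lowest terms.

Cooperation forever yields 6 each period: 6/(1−δ).
Deviating yields 10 once, then 3 forever: 10 + 3δ/(1−δ).
No profitable deviation requires 6/(1−δ) ≥ 10 + 3δ/(1−δ).
Multiplying by (1−δ): 6 ≥ 10(1−δ) + 3δ = 10 − 7δ.
So 7δ ≥ 4, i.e. δ ≥ 4/7.

4/7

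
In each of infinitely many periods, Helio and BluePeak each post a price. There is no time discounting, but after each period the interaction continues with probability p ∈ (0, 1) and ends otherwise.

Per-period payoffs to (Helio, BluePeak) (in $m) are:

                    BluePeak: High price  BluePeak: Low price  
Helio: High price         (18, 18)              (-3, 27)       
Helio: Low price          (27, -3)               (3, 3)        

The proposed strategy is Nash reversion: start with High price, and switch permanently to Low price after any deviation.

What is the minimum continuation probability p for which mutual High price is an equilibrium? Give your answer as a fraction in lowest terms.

3/8

Expected cooperation value is 18 + p·18 + p²·18 + … = 18/(1−p); deviation gives 27 + p·3/(1−p).
18 ≥ 27(1−p) + 3p ⇒ 24p ≥ 9 ⇒ p ≥ 9/24 = 3/8.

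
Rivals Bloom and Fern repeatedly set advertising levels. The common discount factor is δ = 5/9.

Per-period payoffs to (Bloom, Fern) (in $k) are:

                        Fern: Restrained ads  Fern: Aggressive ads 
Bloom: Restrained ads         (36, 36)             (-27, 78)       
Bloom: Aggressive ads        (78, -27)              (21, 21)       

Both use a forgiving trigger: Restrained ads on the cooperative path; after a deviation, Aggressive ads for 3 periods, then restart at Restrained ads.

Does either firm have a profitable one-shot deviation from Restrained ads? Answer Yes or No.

Yes

Comparing payoff streams over the 4 periods until play realigns: cooperate → 36(1+δ+…+δ^3); deviate → 78 + 21(δ+…+δ^3).
Cooperation is sustained iff (36−21)(δ+…+δ^3) ≥ 78−36.
δ+…+δ^3 = 5/9·(1−(5/9)^3)/(1−5/9) = 1.0357, and (78−36)/(36−21) = 2.8000.
1.0357 < 2.8000, so cooperation is not sustainable.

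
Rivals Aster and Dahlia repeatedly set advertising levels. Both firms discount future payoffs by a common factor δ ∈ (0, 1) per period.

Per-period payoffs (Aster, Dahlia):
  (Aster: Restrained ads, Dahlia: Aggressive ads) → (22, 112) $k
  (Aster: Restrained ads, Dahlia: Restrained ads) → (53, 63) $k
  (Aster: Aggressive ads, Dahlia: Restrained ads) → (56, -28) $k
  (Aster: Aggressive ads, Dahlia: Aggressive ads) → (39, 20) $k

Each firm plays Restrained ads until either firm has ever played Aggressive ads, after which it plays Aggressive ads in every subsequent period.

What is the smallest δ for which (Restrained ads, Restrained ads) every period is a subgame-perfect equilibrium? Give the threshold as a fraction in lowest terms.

49/92

Aster: cooperation gives 53 each period; deviation gives 56 once then 39 forever.
  53/(1−δ) ≥ 56 + 39δ/(1−δ) ⇒ δ ≥ 3/17.
Dahlia: cooperation gives 63 each period; deviation gives 112 once then 20 forever.
  δ ≥ 49/92.
Both must hold, so the binding constraint is Dahlia's: δ ≥ 49/92.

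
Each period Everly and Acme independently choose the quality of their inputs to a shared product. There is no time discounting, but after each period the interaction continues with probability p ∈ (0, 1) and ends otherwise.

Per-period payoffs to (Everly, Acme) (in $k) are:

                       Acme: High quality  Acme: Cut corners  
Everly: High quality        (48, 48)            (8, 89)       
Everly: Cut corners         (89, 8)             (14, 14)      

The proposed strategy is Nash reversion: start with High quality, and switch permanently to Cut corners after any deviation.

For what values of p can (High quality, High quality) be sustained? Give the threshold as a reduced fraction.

41/75

Expected cooperation value is 48 + p·48 + p²·48 + … = 48/(1−p); deviation gives 89 + p·14/(1−p).
48 ≥ 89(1−p) + 14p ⇒ 75p ≥ 41 ⇒ p ≥ 41/75.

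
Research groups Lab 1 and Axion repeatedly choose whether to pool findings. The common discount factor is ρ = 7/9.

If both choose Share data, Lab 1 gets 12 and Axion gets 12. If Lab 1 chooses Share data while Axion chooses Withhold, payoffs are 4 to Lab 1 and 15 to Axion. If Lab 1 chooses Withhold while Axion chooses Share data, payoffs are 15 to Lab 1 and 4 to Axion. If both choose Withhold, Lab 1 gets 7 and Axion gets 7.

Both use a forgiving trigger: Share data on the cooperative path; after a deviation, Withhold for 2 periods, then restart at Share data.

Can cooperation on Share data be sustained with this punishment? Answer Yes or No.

Yes

Comparing payoff streams over the 3 periods until play realigns: cooperate → 12(1+ρ+…+ρ^2); deviate → 15 + 7(ρ+…+ρ^2).
Cooperation is sustained iff (12−7)(ρ+…+ρ^2) ≥ 15−12.
ρ+…+ρ^2 = 7/9·(1−(7/9)^2)/(1−7/9) = 1.3827, and (15−12)/(12−7) = 0.6000.
1.3827 ≥ 0.6000, so cooperation is sustainable.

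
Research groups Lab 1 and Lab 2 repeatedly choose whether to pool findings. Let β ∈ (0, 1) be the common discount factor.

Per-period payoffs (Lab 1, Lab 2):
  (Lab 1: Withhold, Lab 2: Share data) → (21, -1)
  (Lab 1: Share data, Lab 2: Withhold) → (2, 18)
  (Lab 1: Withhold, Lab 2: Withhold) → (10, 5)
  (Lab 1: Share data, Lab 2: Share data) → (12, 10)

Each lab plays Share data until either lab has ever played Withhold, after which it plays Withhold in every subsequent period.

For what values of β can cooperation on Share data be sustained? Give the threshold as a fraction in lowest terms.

9/11

Lab 1's threshold: (21−12)/(21−10) = 9/11.
Lab 2's threshold: (18−10)/(18−5) = 8/13.
9/11 > 8/13, so Lab 1 binds and β* = 9/11.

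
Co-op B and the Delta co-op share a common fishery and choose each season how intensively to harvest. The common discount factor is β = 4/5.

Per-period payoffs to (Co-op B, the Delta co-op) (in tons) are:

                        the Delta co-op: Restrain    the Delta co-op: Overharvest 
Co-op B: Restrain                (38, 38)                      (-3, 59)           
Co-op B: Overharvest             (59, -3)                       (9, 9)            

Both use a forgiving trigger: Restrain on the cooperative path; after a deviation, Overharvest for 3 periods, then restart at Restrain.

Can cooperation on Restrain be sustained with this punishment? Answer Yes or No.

IC: β+…+β^3 ≥ (59−38)/(38−9) = 21/29.
At β = 4/5: partial sum = 1.9520 ≥ 0.7241. Cooperation sustainable.

Yes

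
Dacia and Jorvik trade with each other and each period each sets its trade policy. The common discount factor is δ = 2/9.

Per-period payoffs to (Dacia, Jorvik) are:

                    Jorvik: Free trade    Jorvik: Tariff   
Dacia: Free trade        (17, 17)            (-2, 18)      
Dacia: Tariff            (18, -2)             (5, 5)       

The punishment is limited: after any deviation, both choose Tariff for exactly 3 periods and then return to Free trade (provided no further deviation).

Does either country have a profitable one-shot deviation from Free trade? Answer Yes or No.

No

Comparing payoff streams over the 4 periods until play realigns: cooperate → 17(1+δ+…+δ^3); deviate → 18 + 5(δ+…+δ^3).
Cooperation is sustained iff (17−5)(δ+…+δ^3) ≥ 18−17.
δ+…+δ^3 = 2/9·(1−(2/9)^3)/(1−2/9) = 0.2826, and (18−17)/(17−5) = 0.0833.
0.2826 ≥ 0.0833, so cooperation is sustainable.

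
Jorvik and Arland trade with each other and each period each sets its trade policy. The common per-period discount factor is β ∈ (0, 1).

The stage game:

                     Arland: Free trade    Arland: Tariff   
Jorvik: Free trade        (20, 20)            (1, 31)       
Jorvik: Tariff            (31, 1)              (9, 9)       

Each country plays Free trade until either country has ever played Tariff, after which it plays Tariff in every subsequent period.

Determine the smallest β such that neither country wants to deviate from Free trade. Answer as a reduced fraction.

One-period gain from deviating is 31 − 20 = 11. The loss is 20 − 9 = 11 in every subsequent period, with present value 11·β/(1−β).
Deviation is unprofitable when 11·β/(1−β) ≥ 11, i.e. β/(1−β) ≥ 1.
Equivalently β ≥ 11/(11+11) = 1/2.

1/2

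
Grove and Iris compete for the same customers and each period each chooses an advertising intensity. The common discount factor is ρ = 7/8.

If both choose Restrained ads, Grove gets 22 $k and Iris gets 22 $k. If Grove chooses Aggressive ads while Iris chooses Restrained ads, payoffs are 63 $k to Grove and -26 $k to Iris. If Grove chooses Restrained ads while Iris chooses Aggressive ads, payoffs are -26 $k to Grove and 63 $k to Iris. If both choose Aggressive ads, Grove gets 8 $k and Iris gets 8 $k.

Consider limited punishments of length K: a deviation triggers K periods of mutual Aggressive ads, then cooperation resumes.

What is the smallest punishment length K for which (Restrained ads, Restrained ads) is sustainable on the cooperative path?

5

No profitable deviation requires (22−8)(ρ+…+ρ^K) ≥ 63−22, i.e. ρ+…+ρ^K ≥ 41/14 ≈ 2.9286.
With ρ = 7/8, the partial sums are K=1: 0.8750, K=2: 1.6406, K=3: 2.3105, K=4: 2.8967, K=5: 3.4096.
K = 5 is the first length at which the sum reaches 2.9286.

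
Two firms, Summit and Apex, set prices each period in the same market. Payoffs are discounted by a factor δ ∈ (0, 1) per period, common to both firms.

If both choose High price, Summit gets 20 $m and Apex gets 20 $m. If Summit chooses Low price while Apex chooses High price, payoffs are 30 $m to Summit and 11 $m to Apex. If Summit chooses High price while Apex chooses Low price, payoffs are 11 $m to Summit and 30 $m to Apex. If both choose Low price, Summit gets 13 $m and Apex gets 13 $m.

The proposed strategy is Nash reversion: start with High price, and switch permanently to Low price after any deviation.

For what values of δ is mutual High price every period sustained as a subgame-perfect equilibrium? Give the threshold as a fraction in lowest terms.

10/17

One-period gain from deviating is 30 − 20 = 10. The loss is 20 − 13 = 7 in every subsequent period, with present value 7·δ/(1−δ).
Deviation is unprofitable when 7·δ/(1−δ) ≥ 10, i.e. δ/(1−δ) ≥ 10/7.
Equivalently δ ≥ 10/(10+7) = 10/17.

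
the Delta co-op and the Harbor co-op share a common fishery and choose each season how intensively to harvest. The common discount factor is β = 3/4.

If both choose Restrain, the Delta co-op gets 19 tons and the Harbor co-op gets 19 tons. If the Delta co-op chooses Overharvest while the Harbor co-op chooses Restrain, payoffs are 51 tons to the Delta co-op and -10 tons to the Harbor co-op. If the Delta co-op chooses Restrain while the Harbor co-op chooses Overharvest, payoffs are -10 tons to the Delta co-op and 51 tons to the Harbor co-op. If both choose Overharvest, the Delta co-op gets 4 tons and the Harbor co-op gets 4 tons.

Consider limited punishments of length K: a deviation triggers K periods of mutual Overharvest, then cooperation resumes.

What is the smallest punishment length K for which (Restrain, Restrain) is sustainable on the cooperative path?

5

Need Σ_{k=1}^{K} β^k ≥ (51−19)/(19−4) = 2.1333 at β = 3/4.
At K = 4 the sum is 2.0508 < 2.1333; at K = 5 it is 2.2881 ≥ 2.1333.
So the minimum punishment length is K = 5.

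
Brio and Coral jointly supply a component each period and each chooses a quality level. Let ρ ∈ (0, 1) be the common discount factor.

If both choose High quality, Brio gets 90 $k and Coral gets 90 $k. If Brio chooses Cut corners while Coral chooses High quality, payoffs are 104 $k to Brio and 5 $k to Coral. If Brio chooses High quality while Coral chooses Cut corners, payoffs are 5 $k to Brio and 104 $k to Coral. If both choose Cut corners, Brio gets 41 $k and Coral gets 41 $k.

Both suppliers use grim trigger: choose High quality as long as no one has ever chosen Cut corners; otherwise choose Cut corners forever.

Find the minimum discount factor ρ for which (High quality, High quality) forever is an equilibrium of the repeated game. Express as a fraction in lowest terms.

One-period gain from deviating is 104 − 90 = 14. The loss is 90 − 41 = 49 in every subsequent period, with present value 49·ρ/(1−ρ).
Deviation is unprofitable when 49·ρ/(1−ρ) ≥ 14, i.e. ρ/(1−ρ) ≥ 2/7.
Equivalently ρ ≥ 14/(14+49) = 2/9.

2/9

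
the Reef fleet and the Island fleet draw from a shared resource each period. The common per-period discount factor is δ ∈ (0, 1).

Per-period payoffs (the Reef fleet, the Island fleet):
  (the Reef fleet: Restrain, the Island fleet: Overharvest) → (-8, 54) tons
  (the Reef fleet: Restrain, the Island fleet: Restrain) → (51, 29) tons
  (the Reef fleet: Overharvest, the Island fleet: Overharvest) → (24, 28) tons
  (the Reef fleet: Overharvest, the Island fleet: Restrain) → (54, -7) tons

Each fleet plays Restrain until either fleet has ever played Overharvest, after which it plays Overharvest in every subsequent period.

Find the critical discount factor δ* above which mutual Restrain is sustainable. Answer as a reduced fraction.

25/26

For the Reef fleet: deviation gain 54−51 = 3, per-period punishment loss 51−24 = 27. IC gives δ ≥ 3/30 = 1/10.
For the Island fleet: gain 25, loss 1 per period, so δ ≥ 25/26.
The tighter constraint is the Island fleet's, so cooperation needs δ ≥ 25/26.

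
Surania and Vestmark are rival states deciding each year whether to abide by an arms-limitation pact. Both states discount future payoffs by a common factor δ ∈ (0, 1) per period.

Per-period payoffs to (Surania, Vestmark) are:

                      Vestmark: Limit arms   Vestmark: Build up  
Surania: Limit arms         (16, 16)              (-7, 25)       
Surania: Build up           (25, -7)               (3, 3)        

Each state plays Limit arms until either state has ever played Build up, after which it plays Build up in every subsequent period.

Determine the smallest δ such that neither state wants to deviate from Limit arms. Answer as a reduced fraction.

One-period gain from deviating is 25 − 16 = 9. The loss is 16 − 3 = 13 in every subsequent period, with present value 13·δ/(1−δ).
Deviation is unprofitable when 13·δ/(1−δ) ≥ 9, i.e. δ/(1−δ) ≥ 9/13.
Equivalently δ ≥ 9/(9+13) = 9/22.

9/22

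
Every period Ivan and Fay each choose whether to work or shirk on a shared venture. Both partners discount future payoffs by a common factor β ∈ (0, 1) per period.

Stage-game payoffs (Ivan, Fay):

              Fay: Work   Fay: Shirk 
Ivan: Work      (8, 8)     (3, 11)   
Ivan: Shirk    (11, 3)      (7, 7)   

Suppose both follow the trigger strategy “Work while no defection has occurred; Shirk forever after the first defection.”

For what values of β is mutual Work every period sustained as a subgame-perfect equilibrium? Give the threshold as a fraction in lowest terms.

3/4

Under grim trigger the critical discount factor is (T−C)/(T−P) with T = 11, C = 8, P = 7.
β* = (11−8)/(11−7) = 3/4.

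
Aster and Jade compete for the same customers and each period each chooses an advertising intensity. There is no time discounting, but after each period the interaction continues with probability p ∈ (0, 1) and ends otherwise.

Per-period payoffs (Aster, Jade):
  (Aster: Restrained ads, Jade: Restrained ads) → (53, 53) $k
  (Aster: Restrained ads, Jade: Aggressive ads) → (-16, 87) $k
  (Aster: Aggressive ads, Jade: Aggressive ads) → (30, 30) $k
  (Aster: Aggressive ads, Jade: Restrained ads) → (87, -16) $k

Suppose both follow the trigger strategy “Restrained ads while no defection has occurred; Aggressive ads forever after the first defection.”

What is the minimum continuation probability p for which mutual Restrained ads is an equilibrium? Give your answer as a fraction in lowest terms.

34/57

With no time discounting, the continuation probability p plays the role of the discount factor.
Grim-trigger IC: 53/(1−p) ≥ 87 + 30p/(1−p) ⇒ p ≥ (87−53)/(87−30) = 34/57.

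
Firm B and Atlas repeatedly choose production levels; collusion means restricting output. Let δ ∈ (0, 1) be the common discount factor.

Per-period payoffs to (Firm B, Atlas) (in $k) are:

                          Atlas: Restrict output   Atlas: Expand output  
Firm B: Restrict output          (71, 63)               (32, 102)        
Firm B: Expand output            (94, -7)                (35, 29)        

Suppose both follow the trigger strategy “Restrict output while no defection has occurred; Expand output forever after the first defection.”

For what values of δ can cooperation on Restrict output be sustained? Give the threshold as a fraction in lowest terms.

39/73

Firm B's threshold: (94−71)/(94−35) = 23/59.
Atlas's threshold: (102−63)/(102−29) = 39/73.
23/59 < 39/73, so Atlas binds and δ* = 39/73.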